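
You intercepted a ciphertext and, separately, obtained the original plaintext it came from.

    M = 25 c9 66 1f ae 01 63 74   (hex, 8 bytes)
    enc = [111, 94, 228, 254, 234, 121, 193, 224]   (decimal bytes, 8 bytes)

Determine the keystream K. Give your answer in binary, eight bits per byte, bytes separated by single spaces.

01001010 10010111 10000010 11100001 01000100 01111000 10100010 10010100

Since enc = M ⊕ K, XORing both sides with M gives K = M ⊕ enc.
00100101 XOR 01101111 = 01001010
11001001 XOR 01011110 = 10010111
01100110 XOR 11100100 = 10000010
00011111 XOR 11111110 = 11100001
10101110 XOR 11101010 = 01000100
00000001 XOR 01111001 = 01111000
01100011 XOR 11000001 = 10100010
01110100 XOR 11100000 = 10010100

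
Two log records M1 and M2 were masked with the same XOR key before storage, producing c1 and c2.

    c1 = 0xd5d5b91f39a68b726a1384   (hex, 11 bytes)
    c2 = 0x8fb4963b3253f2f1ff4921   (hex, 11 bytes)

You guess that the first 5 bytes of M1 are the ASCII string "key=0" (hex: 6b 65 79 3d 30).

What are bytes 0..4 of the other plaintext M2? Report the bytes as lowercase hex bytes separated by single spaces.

31 04 56 19 3b

First, c1 ⊕ c2 = (M1 ⊕ K) ⊕ (M2 ⊕ K) = M1 ⊕ M2, so the key drops out. Then M2 = (M1 ⊕ M2) ⊕ M1 over the first 5 bytes.
byte 0: (d5 ⊕ 8f) ⊕ 6b = 5a ⊕ 6b = 31
byte 1: (d5 ⊕ b4) ⊕ 65 = 61 ⊕ 65 = 04
byte 2: (b9 ⊕ 96) ⊕ 79 = 2f ⊕ 79 = 56
byte 3: (1f ⊕ 3b) ⊕ 3d = 24 ⊕ 3d = 19
byte 4: (39 ⊕ 32) ⊕ 30 = 0b ⊕ 30 = 3b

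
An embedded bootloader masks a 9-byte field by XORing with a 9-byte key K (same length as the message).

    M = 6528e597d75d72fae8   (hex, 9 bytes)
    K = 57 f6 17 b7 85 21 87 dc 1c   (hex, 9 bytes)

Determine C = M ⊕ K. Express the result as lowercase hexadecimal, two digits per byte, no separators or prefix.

byte 0: 65 ⊕ 57 = 32
byte 1: 28 ⊕ f6 = de
byte 2: e5 ⊕ 17 = f2
byte 3: 97 ⊕ b7 = 20
byte 4: d7 ⊕ 85 = 52
byte 5: 5d ⊕ 21 = 7c
byte 6: 72 ⊕ 87 = f5
byte 7: fa ⊕ dc = 26
byte 8: e8 ⊕ 1c = f4

32def220527cf526f4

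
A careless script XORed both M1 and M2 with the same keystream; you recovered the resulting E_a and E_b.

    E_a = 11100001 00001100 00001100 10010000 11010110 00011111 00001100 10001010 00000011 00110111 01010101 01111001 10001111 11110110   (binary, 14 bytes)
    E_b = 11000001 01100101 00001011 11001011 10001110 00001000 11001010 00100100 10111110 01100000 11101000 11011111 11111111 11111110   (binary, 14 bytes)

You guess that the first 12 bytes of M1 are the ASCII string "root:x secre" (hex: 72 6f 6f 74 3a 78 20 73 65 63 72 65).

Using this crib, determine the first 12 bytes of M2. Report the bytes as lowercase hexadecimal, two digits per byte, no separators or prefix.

5206682f626fe6ddd834cfc3

First, E_a ⊕ E_b = (M1 ⊕ K) ⊕ (M2 ⊕ K) = M1 ⊕ M2, so the key drops out. Then M2 = (M1 ⊕ M2) ⊕ M1 over the first 12 bytes.
byte 0: (e1 xor c1) xor 72 = 20 xor 72 = 52
byte 1: (0c xor 65) xor 6f = 69 xor 6f = 06
byte 2: (0c xor 0b) xor 6f = 07 xor 6f = 68
byte 3: (90 xor cb) xor 74 = 5b xor 74 = 2f
byte 4: (d6 xor 8e) xor 3a = 58 xor 3a = 62
byte 5: (1f xor 08) xor 78 = 17 xor 78 = 6f
byte 6: (0c xor ca) xor 20 = c6 xor 20 = e6
byte 7: (8a xor 24) xor 73 = ae xor 73 = dd
byte 8: (03 xor be) xor 65 = bd xor 65 = d8
byte 9: (37 xor 60) xor 63 = 57 xor 63 = 34
byte 10: (55 xor e8) xor 72 = bd xor 72 = cf
byte 11: (79 xor df) xor 65 = a6 xor 65 = c3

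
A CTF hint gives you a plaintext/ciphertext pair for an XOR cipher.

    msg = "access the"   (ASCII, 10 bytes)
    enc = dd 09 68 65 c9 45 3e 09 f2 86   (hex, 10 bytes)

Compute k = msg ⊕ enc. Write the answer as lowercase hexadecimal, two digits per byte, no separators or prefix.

Since enc = msg ⊕ k, XORing both sides with msg gives k = msg ⊕ enc.
01100001 ⊕ 11011101 = 10111100
01100011 ⊕ 00001001 = 01101010
01100011 ⊕ 01101000 = 00001011
01100101 ⊕ 01100101 = 00000000
01110011 ⊕ 11001001 = 10111010
01110011 ⊕ 01000101 = 00110110
00100000 ⊕ 00111110 = 00011110
01110100 ⊕ 00001001 = 01111101
01101000 ⊕ 11110010 = 10011010
01100101 ⊕ 10000110 = 11100011

bc6a0b00ba361e7d9ae3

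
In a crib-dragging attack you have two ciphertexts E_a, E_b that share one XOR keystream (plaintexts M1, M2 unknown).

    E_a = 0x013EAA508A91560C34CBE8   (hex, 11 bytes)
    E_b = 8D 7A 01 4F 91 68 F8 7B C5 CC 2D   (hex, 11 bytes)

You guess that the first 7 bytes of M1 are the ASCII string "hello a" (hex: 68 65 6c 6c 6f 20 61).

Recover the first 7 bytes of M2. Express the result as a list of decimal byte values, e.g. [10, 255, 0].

First, E_a ⊕ E_b = (M1 ⊕ K) ⊕ (M2 ⊕ K) = M1 ⊕ M2, so the key drops out. Then M2 = (M1 ⊕ M2) ⊕ M1 over the first 7 bytes.
byte 0: (01 ^ 8d) ^ 68 = 8c ^ 68 = e4
byte 1: (3e ^ 7a) ^ 65 = 44 ^ 65 = 21
byte 2: (aa ^ 01) ^ 6c = ab ^ 6c = c7
byte 3: (50 ^ 4f) ^ 6c = 1f ^ 6c = 73
byte 4: (8a ^ 91) ^ 6f = 1b ^ 6f = 74
byte 5: (91 ^ 68) ^ 20 = f9 ^ 20 = d9
byte 6: (56 ^ f8) ^ 61 = ae ^ 61 = cf

[228, 33, 199, 115, 116, 217, 207]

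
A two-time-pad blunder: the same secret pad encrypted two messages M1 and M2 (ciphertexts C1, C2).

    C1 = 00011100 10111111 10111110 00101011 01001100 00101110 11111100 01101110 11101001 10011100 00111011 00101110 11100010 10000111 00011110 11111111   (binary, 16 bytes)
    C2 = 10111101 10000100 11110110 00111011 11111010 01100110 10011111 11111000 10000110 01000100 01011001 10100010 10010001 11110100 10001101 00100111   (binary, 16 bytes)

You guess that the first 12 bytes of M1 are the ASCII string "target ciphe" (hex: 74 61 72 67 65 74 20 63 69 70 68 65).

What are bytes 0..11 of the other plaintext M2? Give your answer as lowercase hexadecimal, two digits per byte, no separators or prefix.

d55a3a77d33c43f506a80ae9

First, C1 ⊕ C2 = (M1 ⊕ K) ⊕ (M2 ⊕ K) = M1 ⊕ M2, so the key drops out. Then M2 = (M1 ⊕ M2) ⊕ M1 over the first 12 bytes.
byte 0: (1c ^ bd) ^ 74 = a1 ^ 74 = d5
byte 1: (bf ^ 84) ^ 61 = 3b ^ 61 = 5a
byte 2: (be ^ f6) ^ 72 = 48 ^ 72 = 3a
byte 3: (2b ^ 3b) ^ 67 = 10 ^ 67 = 77
byte 4: (4c ^ fa) ^ 65 = b6 ^ 65 = d3
byte 5: (2e ^ 66) ^ 74 = 48 ^ 74 = 3c
byte 6: (fc ^ 9f) ^ 20 = 63 ^ 20 = 43
byte 7: (6e ^ f8) ^ 63 = 96 ^ 63 = f5
byte 8: (e9 ^ 86) ^ 69 = 6f ^ 69 = 06
byte 9: (9c ^ 44) ^ 70 = d8 ^ 70 = a8
byte 10: (3b ^ 59) ^ 68 = 62 ^ 68 = 0a
byte 11: (2e ^ a2) ^ 65 = 8c ^ 65 = e9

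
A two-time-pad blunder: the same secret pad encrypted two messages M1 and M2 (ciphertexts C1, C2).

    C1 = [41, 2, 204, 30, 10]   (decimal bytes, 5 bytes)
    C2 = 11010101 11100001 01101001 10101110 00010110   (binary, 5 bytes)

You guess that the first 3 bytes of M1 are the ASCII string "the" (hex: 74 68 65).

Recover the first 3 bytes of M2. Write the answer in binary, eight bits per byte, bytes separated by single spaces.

First, C1 ⊕ C2 = (M1 ⊕ K) ⊕ (M2 ⊕ K) = M1 ⊕ M2, so the key drops out. Then M2 = (M1 ⊕ M2) ⊕ M1 over the first 3 bytes.
byte 0: (29 XOR d5) XOR 74 = fc XOR 74 = 88
byte 1: (02 XOR e1) XOR 68 = e3 XOR 68 = 8b
byte 2: (cc XOR 69) XOR 65 = a5 XOR 65 = c0

10001000 10001011 11000000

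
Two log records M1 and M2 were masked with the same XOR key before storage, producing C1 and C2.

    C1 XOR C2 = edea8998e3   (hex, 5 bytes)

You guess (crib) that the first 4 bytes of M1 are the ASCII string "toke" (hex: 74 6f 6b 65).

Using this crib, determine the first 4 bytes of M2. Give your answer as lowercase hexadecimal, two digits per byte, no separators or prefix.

Since C1 ⊕ C2 = M1 ⊕ M2, XORing with the guessed M1 bytes yields the corresponding M2 bytes: M2 = (C1 ⊕ C2) ⊕ M1.
byte 0: ed xor 74 = 99
byte 1: ea xor 6f = 85
byte 2: 89 xor 6b = e2
byte 3: 98 xor 65 = fd

9985e2fd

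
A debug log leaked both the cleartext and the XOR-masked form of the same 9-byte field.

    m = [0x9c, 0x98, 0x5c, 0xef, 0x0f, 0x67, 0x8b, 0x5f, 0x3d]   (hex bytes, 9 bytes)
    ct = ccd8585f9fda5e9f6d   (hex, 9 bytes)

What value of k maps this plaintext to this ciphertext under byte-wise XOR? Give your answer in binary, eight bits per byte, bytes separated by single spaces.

01010000 01000000 00000100 10110000 10010000 10111101 11010101 11000000 01010000

Since ct = m ⊕ k, XORing both sides with m gives k = m ⊕ ct.
byte 0: 9c xor cc = 50
byte 1: 98 xor d8 = 40
byte 2: 5c xor 58 = 04
byte 3: ef xor 5f = b0
byte 4: 0f xor 9f = 90
byte 5: 67 xor da = bd
byte 6: 8b xor 5e = d5
byte 7: 5f xor 9f = c0
byte 8: 3d xor 6d = 50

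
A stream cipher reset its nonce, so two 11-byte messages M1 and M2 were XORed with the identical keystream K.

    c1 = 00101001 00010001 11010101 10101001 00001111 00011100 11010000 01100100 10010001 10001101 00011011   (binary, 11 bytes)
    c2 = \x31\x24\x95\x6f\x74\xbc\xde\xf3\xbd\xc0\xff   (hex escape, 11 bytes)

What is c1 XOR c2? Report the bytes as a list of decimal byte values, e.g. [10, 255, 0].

[24, 53, 64, 198, 123, 160, 14, 151, 44, 77, 228]

c1 ⊕ c2 = (M1 ⊕ K) ⊕ (M2 ⊕ K) = M1 ⊕ M2 — the shared key cancels under XOR.
byte 0: 29 xor 31 = 18
byte 1: 11 xor 24 = 35
byte 2: d5 xor 95 = 40
byte 3: a9 xor 6f = c6
byte 4: 0f xor 74 = 7b
byte 5: 1c xor bc = a0
byte 6: d0 xor de = 0e
byte 7: 64 xor f3 = 97
byte 8: 91 xor bd = 2c
byte 9: 8d xor c0 = 4d
byte 10: 1b xor ff = e4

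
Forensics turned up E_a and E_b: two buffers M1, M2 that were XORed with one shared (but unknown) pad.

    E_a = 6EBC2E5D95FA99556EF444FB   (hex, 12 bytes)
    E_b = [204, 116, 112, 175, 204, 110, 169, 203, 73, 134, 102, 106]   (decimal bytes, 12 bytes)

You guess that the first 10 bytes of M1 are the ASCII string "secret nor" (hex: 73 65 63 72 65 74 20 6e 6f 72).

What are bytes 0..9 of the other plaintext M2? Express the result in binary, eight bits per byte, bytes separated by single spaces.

First, E_a ⊕ E_b = (M1 ⊕ K) ⊕ (M2 ⊕ K) = M1 ⊕ M2, so the key drops out. Then M2 = (M1 ⊕ M2) ⊕ M1 over the first 10 bytes.
byte 0: (6e ^ cc) ^ 73 = a2 ^ 73 = d1
byte 1: (bc ^ 74) ^ 65 = c8 ^ 65 = ad
byte 2: (2e ^ 70) ^ 63 = 5e ^ 63 = 3d
byte 3: (5d ^ af) ^ 72 = f2 ^ 72 = 80
byte 4: (95 ^ cc) ^ 65 = 59 ^ 65 = 3c
byte 5: (fa ^ 6e) ^ 74 = 94 ^ 74 = e0
byte 6: (99 ^ a9) ^ 20 = 30 ^ 20 = 10
byte 7: (55 ^ cb) ^ 6e = 9e ^ 6e = f0
byte 8: (6e ^ 49) ^ 6f = 27 ^ 6f = 48
byte 9: (f4 ^ 86) ^ 72 = 72 ^ 72 = 00

11010001 10101101 00111101 10000000 00111100 11100000 00010000 11110000 01001000 00000000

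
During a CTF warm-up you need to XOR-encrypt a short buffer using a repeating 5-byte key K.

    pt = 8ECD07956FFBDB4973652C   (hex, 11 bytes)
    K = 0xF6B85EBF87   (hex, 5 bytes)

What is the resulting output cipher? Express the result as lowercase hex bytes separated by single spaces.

78 75 59 2a e8 0d 63 17 cc e2 da

The 5-byte key repeats, so the effective keystream is f6 b8 5e bf 87 f6 b8 5e bf 87 f6.
byte 0: 142 ⊕ 246 = 120
byte 1: 205 ⊕ 184 = 117
byte 2:   7 ⊕  94 =  89
byte 3: 149 ⊕ 191 =  42
byte 4: 111 ⊕ 135 = 232
byte 5: 251 ⊕ 246 =  13
byte 6: 219 ⊕ 184 =  99
byte 7:  73 ⊕  94 =  23
byte 8: 115 ⊕ 191 = 204
byte 9: 101 ⊕ 135 = 226
byte 10:  44 ⊕ 246 = 218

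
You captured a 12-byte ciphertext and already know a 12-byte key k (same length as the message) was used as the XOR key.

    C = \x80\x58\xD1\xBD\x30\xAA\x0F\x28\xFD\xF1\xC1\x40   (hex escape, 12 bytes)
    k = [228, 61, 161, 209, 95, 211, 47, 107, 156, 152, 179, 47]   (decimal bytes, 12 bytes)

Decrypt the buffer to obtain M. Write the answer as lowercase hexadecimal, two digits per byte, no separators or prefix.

6465706c6f7920436169726f

128 ⊕ 228 = 100
 88 ⊕  61 = 101
209 ⊕ 161 = 112
189 ⊕ 209 = 108
 48 ⊕  95 = 111
170 ⊕ 211 = 121
 15 ⊕  47 =  32
 40 ⊕ 107 =  67
253 ⊕ 156 =  97
241 ⊕ 152 = 105
193 ⊕ 179 = 114
 64 ⊕  47 = 111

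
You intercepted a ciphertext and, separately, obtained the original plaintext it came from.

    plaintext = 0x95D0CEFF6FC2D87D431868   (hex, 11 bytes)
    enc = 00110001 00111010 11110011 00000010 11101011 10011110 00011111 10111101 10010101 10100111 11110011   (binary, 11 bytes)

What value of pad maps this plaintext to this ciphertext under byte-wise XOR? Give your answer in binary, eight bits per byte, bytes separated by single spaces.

Since enc = plaintext ⊕ pad, XORing both sides with plaintext gives pad = plaintext ⊕ enc.
byte 0: 10010101 XOR 00110001 = 10100100
byte 1: 11010000 XOR 00111010 = 11101010
byte 2: 11001110 XOR 11110011 = 00111101
byte 3: 11111111 XOR 00000010 = 11111101
byte 4: 01101111 XOR 11101011 = 10000100
byte 5: 11000010 XOR 10011110 = 01011100
byte 6: 11011000 XOR 00011111 = 11000111
byte 7: 01111101 XOR 10111101 = 11000000
byte 8: 01000011 XOR 10010101 = 11010110
byte 9: 00011000 XOR 10100111 = 10111111
byte 10: 01101000 XOR 11110011 = 10011011

10100100 11101010 00111101 11111101 10000100 01011100 11000111 11000000 11010110 10111111 10011011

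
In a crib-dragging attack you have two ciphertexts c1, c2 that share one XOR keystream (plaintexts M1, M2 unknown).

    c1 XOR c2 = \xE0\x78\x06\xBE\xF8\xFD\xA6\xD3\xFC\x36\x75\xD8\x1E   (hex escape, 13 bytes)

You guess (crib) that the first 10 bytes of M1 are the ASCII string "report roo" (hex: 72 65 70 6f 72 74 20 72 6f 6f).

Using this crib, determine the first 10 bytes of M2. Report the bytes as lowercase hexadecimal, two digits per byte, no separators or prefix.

Since c1 ⊕ c2 = M1 ⊕ M2, XORing with the guessed M1 bytes yields the corresponding M2 bytes: M2 = (c1 ⊕ c2) ⊕ M1.
byte 0: 224 ^ 114 = 146
byte 1: 120 ^ 101 =  29
byte 2:   6 ^ 112 = 118
byte 3: 190 ^ 111 = 209
byte 4: 248 ^ 114 = 138
byte 5: 253 ^ 116 = 137
byte 6: 166 ^  32 = 134
byte 7: 211 ^ 114 = 161
byte 8: 252 ^ 111 = 147
byte 9:  54 ^ 111 =  89

921d76d18a8986a19359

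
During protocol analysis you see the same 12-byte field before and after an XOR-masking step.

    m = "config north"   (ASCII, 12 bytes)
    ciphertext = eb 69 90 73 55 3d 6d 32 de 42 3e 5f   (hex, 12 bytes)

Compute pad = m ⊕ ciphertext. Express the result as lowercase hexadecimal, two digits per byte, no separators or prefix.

8806fe153c5a4d5cb1304a37

Since ciphertext = m ⊕ pad, XORing both sides with m gives pad = m ⊕ ciphertext.
63 ⊕ eb = 88
6f ⊕ 69 = 06
6e ⊕ 90 = fe
66 ⊕ 73 = 15
69 ⊕ 55 = 3c
67 ⊕ 3d = 5a
20 ⊕ 6d = 4d
6e ⊕ 32 = 5c
6f ⊕ de = b1
72 ⊕ 42 = 30
74 ⊕ 3e = 4a
68 ⊕ 5f = 37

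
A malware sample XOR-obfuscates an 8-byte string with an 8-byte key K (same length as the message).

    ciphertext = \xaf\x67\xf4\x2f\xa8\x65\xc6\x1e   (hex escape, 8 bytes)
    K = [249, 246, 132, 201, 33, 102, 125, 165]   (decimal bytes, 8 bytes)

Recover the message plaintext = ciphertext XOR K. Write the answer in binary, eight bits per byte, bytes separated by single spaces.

af ⊕ f9 = 56
67 ⊕ f6 = 91
f4 ⊕ 84 = 70
2f ⊕ c9 = e6
a8 ⊕ 21 = 89
65 ⊕ 66 = 03
c6 ⊕ 7d = bb
1e ⊕ a5 = bb

01010110 10010001 01110000 11100110 10001001 00000011 10111011 10111011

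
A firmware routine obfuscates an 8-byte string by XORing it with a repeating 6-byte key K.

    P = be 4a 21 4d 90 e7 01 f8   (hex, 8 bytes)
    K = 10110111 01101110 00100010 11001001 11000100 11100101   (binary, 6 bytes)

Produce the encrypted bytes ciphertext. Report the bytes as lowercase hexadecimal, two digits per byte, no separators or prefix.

The 6-byte key repeats, so the effective keystream is b7 6e 22 c9 c4 e5 b7 6e.
byte 0: 10111110 XOR 10110111 = 00001001
byte 1: 01001010 XOR 01101110 = 00100100
byte 2: 00100001 XOR 00100010 = 00000011
byte 3: 01001101 XOR 11001001 = 10000100
byte 4: 10010000 XOR 11000100 = 01010100
byte 5: 11100111 XOR 11100101 = 00000010
byte 6: 00000001 XOR 10110111 = 10110110
byte 7: 11111000 XOR 01101110 = 10010110

092403845402b696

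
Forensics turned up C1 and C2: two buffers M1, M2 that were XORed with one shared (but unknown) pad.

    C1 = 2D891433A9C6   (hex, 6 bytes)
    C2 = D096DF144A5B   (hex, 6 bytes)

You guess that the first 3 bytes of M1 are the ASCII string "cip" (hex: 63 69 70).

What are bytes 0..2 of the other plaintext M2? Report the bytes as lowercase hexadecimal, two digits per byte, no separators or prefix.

First, C1 ⊕ C2 = (M1 ⊕ K) ⊕ (M2 ⊕ K) = M1 ⊕ M2, so the key drops out. Then M2 = (M1 ⊕ M2) ⊕ M1 over the first 3 bytes.
byte 0: (2d xor d0) xor 63 = fd xor 63 = 9e
byte 1: (89 xor 96) xor 69 = 1f xor 69 = 76
byte 2: (14 xor df) xor 70 = cb xor 70 = bb

9e76bb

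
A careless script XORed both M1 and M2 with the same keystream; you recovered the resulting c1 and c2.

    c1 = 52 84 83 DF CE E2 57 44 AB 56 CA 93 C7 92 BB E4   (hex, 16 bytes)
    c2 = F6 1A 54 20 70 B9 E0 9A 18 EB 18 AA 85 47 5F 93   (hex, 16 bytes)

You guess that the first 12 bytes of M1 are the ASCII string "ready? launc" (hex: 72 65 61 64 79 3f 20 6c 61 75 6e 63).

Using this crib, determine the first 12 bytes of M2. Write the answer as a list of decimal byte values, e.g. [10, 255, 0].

[214, 251, 182, 155, 199, 100, 151, 178, 210, 200, 188, 90]

First, c1 ⊕ c2 = (M1 ⊕ K) ⊕ (M2 ⊕ K) = M1 ⊕ M2, so the key drops out. Then M2 = (M1 ⊕ M2) ⊕ M1 over the first 12 bytes.
byte 0: (52 ^ f6) ^ 72 = a4 ^ 72 = d6
byte 1: (84 ^ 1a) ^ 65 = 9e ^ 65 = fb
byte 2: (83 ^ 54) ^ 61 = d7 ^ 61 = b6
byte 3: (df ^ 20) ^ 64 = ff ^ 64 = 9b
byte 4: (ce ^ 70) ^ 79 = be ^ 79 = c7
byte 5: (e2 ^ b9) ^ 3f = 5b ^ 3f = 64
byte 6: (57 ^ e0) ^ 20 = b7 ^ 20 = 97
byte 7: (44 ^ 9a) ^ 6c = de ^ 6c = b2
byte 8: (ab ^ 18) ^ 61 = b3 ^ 61 = d2
byte 9: (56 ^ eb) ^ 75 = bd ^ 75 = c8
byte 10: (ca ^ 18) ^ 6e = d2 ^ 6e = bc
byte 11: (93 ^ aa) ^ 63 = 39 ^ 63 = 5a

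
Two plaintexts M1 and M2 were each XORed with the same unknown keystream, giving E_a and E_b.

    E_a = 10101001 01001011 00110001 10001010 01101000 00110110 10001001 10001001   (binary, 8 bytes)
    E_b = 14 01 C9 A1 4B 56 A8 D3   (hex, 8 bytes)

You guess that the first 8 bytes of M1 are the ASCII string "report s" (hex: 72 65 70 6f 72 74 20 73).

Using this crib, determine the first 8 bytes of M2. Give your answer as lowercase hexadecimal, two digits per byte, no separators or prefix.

cf2f884451140129

First, E_a ⊕ E_b = (M1 ⊕ K) ⊕ (M2 ⊕ K) = M1 ⊕ M2, so the key drops out. Then M2 = (M1 ⊕ M2) ⊕ M1 over the first 8 bytes.
byte 0: (a9 ⊕ 14) ⊕ 72 = bd ⊕ 72 = cf
byte 1: (4b ⊕ 01) ⊕ 65 = 4a ⊕ 65 = 2f
byte 2: (31 ⊕ c9) ⊕ 70 = f8 ⊕ 70 = 88
byte 3: (8a ⊕ a1) ⊕ 6f = 2b ⊕ 6f = 44
byte 4: (68 ⊕ 4b) ⊕ 72 = 23 ⊕ 72 = 51
byte 5: (36 ⊕ 56) ⊕ 74 = 60 ⊕ 74 = 14
byte 6: (89 ⊕ a8) ⊕ 20 = 21 ⊕ 20 = 01
byte 7: (89 ⊕ d3) ⊕ 73 = 5a ⊕ 73 = 29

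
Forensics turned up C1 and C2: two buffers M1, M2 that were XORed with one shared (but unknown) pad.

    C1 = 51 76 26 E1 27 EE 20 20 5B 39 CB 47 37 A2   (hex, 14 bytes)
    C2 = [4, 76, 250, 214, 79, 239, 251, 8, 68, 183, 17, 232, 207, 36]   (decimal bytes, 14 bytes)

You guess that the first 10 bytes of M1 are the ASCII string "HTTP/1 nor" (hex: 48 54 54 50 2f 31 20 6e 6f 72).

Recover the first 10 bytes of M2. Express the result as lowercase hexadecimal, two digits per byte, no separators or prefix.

First, C1 ⊕ C2 = (M1 ⊕ K) ⊕ (M2 ⊕ K) = M1 ⊕ M2, so the key drops out. Then M2 = (M1 ⊕ M2) ⊕ M1 over the first 10 bytes.
byte 0: (51 ^ 04) ^ 48 = 55 ^ 48 = 1d
byte 1: (76 ^ 4c) ^ 54 = 3a ^ 54 = 6e
byte 2: (26 ^ fa) ^ 54 = dc ^ 54 = 88
byte 3: (e1 ^ d6) ^ 50 = 37 ^ 50 = 67
byte 4: (27 ^ 4f) ^ 2f = 68 ^ 2f = 47
byte 5: (ee ^ ef) ^ 31 = 01 ^ 31 = 30
byte 6: (20 ^ fb) ^ 20 = db ^ 20 = fb
byte 7: (20 ^ 08) ^ 6e = 28 ^ 6e = 46
byte 8: (5b ^ 44) ^ 6f = 1f ^ 6f = 70
byte 9: (39 ^ b7) ^ 72 = 8e ^ 72 = fc

1d6e88674730fb4670fc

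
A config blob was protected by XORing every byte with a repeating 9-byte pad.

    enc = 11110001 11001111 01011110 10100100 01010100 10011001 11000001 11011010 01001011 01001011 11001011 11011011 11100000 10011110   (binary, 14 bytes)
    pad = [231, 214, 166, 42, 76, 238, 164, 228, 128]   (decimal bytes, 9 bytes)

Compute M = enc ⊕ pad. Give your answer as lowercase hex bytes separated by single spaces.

16 19 f8 8e 18 77 65 3e cb ac 1d 7d ca d2

The 9-byte key repeats, so the effective keystream is e7 d6 a6 2a 4c ee a4 e4 80 e7 d6 a6 2a 4c.
byte 0: 11110001 ^ 11100111 = 00010110
byte 1: 11001111 ^ 11010110 = 00011001
byte 2: 01011110 ^ 10100110 = 11111000
byte 3: 10100100 ^ 00101010 = 10001110
byte 4: 01010100 ^ 01001100 = 00011000
byte 5: 10011001 ^ 11101110 = 01110111
byte 6: 11000001 ^ 10100100 = 01100101
byte 7: 11011010 ^ 11100100 = 00111110
byte 8: 01001011 ^ 10000000 = 11001011
byte 9: 01001011 ^ 11100111 = 10101100
byte 10: 11001011 ^ 11010110 = 00011101
byte 11: 11011011 ^ 10100110 = 01111101
byte 12: 11100000 ^ 00101010 = 11001010
byte 13: 10011110 ^ 01001100 = 11010010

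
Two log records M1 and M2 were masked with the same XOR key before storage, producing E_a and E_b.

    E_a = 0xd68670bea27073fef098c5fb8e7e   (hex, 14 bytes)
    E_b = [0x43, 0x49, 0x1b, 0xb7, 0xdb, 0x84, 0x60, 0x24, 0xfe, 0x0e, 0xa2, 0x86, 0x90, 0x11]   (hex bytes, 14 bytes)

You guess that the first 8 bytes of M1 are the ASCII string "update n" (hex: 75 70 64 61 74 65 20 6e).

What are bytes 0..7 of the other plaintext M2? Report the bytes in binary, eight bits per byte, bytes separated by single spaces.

11100000 10111111 00001111 01101000 00001101 10010001 00110011 10110100

First, E_a ⊕ E_b = (M1 ⊕ K) ⊕ (M2 ⊕ K) = M1 ⊕ M2, so the key drops out. Then M2 = (M1 ⊕ M2) ⊕ M1 over the first 8 bytes.
byte 0: (d6 ^ 43) ^ 75 = 95 ^ 75 = e0
byte 1: (86 ^ 49) ^ 70 = cf ^ 70 = bf
byte 2: (70 ^ 1b) ^ 64 = 6b ^ 64 = 0f
byte 3: (be ^ b7) ^ 61 = 09 ^ 61 = 68
byte 4: (a2 ^ db) ^ 74 = 79 ^ 74 = 0d
byte 5: (70 ^ 84) ^ 65 = f4 ^ 65 = 91
byte 6: (73 ^ 60) ^ 20 = 13 ^ 20 = 33
byte 7: (fe ^ 24) ^ 6e = da ^ 6e = b4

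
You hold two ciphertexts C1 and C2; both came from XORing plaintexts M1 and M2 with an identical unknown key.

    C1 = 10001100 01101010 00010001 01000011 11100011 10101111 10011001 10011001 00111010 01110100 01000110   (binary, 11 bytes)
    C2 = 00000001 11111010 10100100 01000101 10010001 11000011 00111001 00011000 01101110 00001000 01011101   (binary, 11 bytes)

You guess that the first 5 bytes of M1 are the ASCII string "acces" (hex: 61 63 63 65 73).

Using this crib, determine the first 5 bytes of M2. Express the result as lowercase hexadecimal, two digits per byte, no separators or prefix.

First, C1 ⊕ C2 = (M1 ⊕ K) ⊕ (M2 ⊕ K) = M1 ⊕ M2, so the key drops out. Then M2 = (M1 ⊕ M2) ⊕ M1 over the first 5 bytes.
byte 0: (8c ⊕ 01) ⊕ 61 = 8d ⊕ 61 = ec
byte 1: (6a ⊕ fa) ⊕ 63 = 90 ⊕ 63 = f3
byte 2: (11 ⊕ a4) ⊕ 63 = b5 ⊕ 63 = d6
byte 3: (43 ⊕ 45) ⊕ 65 = 06 ⊕ 65 = 63
byte 4: (e3 ⊕ 91) ⊕ 73 = 72 ⊕ 73 = 01

ecf3d66301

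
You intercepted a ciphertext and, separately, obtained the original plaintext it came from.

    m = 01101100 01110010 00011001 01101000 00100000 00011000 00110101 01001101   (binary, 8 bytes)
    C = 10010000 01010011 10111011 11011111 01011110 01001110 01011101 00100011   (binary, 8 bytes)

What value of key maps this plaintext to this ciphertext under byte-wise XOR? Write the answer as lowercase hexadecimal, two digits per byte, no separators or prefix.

fc21a2b77e56686e

Since C = m ⊕ key, XORing both sides with m gives key = m ⊕ C.
01101100 ⊕ 10010000 = 11111100
01110010 ⊕ 01010011 = 00100001
00011001 ⊕ 10111011 = 10100010
01101000 ⊕ 11011111 = 10110111
00100000 ⊕ 01011110 = 01111110
00011000 ⊕ 01001110 = 01010110
00110101 ⊕ 01011101 = 01101000
01001101 ⊕ 00100011 = 01101110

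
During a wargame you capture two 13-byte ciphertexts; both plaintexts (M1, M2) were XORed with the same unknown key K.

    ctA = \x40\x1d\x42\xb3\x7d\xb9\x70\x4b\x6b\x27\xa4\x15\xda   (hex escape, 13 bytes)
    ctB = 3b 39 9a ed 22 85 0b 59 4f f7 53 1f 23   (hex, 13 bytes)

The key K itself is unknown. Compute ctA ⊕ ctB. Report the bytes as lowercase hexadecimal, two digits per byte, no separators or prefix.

7b24d85e5f3c7b1224d0f70af9

ctA ⊕ ctB = (M1 ⊕ K) ⊕ (M2 ⊕ K) = M1 ⊕ M2 — the shared key cancels under XOR.
byte 0: 40 ⊕ 3b = 7b
byte 1: 1d ⊕ 39 = 24
byte 2: 42 ⊕ 9a = d8
byte 3: b3 ⊕ ed = 5e
byte 4: 7d ⊕ 22 = 5f
byte 5: b9 ⊕ 85 = 3c
byte 6: 70 ⊕ 0b = 7b
byte 7: 4b ⊕ 59 = 12
byte 8: 6b ⊕ 4f = 24
byte 9: 27 ⊕ f7 = d0
byte 10: a4 ⊕ 53 = f7
byte 11: 15 ⊕ 1f = 0a
byte 12: da ⊕ 23 = f9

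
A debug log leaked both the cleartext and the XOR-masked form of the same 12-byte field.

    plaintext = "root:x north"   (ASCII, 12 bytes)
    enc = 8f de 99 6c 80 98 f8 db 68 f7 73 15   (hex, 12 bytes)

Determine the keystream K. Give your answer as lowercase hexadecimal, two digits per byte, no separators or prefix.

fdb1f618bae0d8b50785077d

Since enc = plaintext ⊕ K, XORing both sides with plaintext gives K = plaintext ⊕ enc.
72 xor 8f = fd
6f xor de = b1
6f xor 99 = f6
74 xor 6c = 18
3a xor 80 = ba
78 xor 98 = e0
20 xor f8 = d8
6e xor db = b5
6f xor 68 = 07
72 xor f7 = 85
74 xor 73 = 07
68 xor 15 = 7d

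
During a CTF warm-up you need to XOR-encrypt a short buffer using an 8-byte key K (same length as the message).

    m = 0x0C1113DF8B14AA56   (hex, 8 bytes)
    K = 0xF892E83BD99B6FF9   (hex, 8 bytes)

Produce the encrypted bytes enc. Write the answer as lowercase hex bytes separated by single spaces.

f4 83 fb e4 52 8f c5 af

0c ^ f8 = f4
11 ^ 92 = 83
13 ^ e8 = fb
df ^ 3b = e4
8b ^ d9 = 52
14 ^ 9b = 8f
aa ^ 6f = c5
56 ^ f9 = af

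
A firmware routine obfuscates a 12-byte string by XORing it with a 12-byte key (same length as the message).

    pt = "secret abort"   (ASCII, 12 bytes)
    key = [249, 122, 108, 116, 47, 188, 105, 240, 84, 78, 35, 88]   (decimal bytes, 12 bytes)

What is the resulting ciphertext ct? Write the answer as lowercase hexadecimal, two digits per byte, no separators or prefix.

byte 0: 73 xor f9 = 8a
byte 1: 65 xor 7a = 1f
byte 2: 63 xor 6c = 0f
byte 3: 72 xor 74 = 06
byte 4: 65 xor 2f = 4a
byte 5: 74 xor bc = c8
byte 6: 20 xor 69 = 49
byte 7: 61 xor f0 = 91
byte 8: 62 xor 54 = 36
byte 9: 6f xor 4e = 21
byte 10: 72 xor 23 = 51
byte 11: 74 xor 58 = 2c

8a1f0f064ac849913621512c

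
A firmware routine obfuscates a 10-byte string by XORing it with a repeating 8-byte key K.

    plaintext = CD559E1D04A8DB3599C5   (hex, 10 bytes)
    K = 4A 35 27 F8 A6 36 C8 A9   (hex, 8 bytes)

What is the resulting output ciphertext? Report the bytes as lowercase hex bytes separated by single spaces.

The 8-byte key repeats, so the effective keystream is 4a 35 27 f8 a6 36 c8 a9 4a 35.
byte 0: 11001101 ⊕ 01001010 = 10000111
byte 1: 01010101 ⊕ 00110101 = 01100000
byte 2: 10011110 ⊕ 00100111 = 10111001
byte 3: 00011101 ⊕ 11111000 = 11100101
byte 4: 00000100 ⊕ 10100110 = 10100010
byte 5: 10101000 ⊕ 00110110 = 10011110
byte 6: 11011011 ⊕ 11001000 = 00010011
byte 7: 00110101 ⊕ 10101001 = 10011100
byte 8: 10011001 ⊕ 01001010 = 11010011
byte 9: 11000101 ⊕ 00110101 = 11110000

87 60 b9 e5 a2 9e 13 9c d3 f0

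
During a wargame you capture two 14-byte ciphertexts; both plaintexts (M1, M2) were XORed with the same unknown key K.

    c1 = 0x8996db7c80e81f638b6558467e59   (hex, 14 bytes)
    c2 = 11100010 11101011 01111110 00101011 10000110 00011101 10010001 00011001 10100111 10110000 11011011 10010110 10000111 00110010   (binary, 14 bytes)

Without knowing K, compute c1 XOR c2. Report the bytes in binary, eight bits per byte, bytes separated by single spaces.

c1 ⊕ c2 = (M1 ⊕ K) ⊕ (M2 ⊕ K) = M1 ⊕ M2 — the shared key cancels under XOR.
byte 0: 89 xor e2 = 6b
byte 1: 96 xor eb = 7d
byte 2: db xor 7e = a5
byte 3: 7c xor 2b = 57
byte 4: 80 xor 86 = 06
byte 5: e8 xor 1d = f5
byte 6: 1f xor 91 = 8e
byte 7: 63 xor 19 = 7a
byte 8: 8b xor a7 = 2c
byte 9: 65 xor b0 = d5
byte 10: 58 xor db = 83
byte 11: 46 xor 96 = d0
byte 12: 7e xor 87 = f9
byte 13: 59 xor 32 = 6b

01101011 01111101 10100101 01010111 00000110 11110101 10001110 01111010 00101100 11010101 10000011 11010000 11111001 01101011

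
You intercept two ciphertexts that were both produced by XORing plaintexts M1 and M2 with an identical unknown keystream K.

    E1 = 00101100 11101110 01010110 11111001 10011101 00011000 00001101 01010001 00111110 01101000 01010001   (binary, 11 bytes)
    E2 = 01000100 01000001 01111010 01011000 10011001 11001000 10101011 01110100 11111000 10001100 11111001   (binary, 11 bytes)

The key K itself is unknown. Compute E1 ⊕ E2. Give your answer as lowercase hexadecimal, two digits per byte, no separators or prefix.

E1 ⊕ E2 = (M1 ⊕ K) ⊕ (M2 ⊕ K) = M1 ⊕ M2 — the shared key cancels under XOR.
 44 ⊕  68 = 104
238 ⊕  65 = 175
 86 ⊕ 122 =  44
249 ⊕  88 = 161
157 ⊕ 153 =   4
 24 ⊕ 200 = 208
 13 ⊕ 171 = 166
 81 ⊕ 116 =  37
 62 ⊕ 248 = 198
104 ⊕ 140 = 228
 81 ⊕ 249 = 168

68af2ca104d0a625c6e4a8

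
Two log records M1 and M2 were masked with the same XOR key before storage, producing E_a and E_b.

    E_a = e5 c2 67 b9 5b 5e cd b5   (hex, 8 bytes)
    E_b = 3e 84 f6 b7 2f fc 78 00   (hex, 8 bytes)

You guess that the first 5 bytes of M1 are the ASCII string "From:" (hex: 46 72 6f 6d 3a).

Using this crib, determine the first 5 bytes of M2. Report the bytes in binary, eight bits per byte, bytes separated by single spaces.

First, E_a ⊕ E_b = (M1 ⊕ K) ⊕ (M2 ⊕ K) = M1 ⊕ M2, so the key drops out. Then M2 = (M1 ⊕ M2) ⊕ M1 over the first 5 bytes.
byte 0: (e5 XOR 3e) XOR 46 = db XOR 46 = 9d
byte 1: (c2 XOR 84) XOR 72 = 46 XOR 72 = 34
byte 2: (67 XOR f6) XOR 6f = 91 XOR 6f = fe
byte 3: (b9 XOR b7) XOR 6d = 0e XOR 6d = 63
byte 4: (5b XOR 2f) XOR 3a = 74 XOR 3a = 4e

10011101 00110100 11111110 01100011 01001110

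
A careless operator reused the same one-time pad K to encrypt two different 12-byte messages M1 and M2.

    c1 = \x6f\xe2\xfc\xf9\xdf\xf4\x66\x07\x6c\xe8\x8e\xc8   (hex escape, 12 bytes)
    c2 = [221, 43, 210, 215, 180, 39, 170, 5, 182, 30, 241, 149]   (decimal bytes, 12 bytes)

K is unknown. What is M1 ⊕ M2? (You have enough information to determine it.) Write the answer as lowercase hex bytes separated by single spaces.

b2 c9 2e 2e 6b d3 cc 02 da f6 7f 5d

c1 ⊕ c2 = (M1 ⊕ K) ⊕ (M2 ⊕ K) = M1 ⊕ M2 — the shared key cancels under XOR.
6f ^ dd = b2
e2 ^ 2b = c9
fc ^ d2 = 2e
f9 ^ d7 = 2e
df ^ b4 = 6b
f4 ^ 27 = d3
66 ^ aa = cc
07 ^ 05 = 02
6c ^ b6 = da
e8 ^ 1e = f6
8e ^ f1 = 7f
c8 ^ 95 = 5d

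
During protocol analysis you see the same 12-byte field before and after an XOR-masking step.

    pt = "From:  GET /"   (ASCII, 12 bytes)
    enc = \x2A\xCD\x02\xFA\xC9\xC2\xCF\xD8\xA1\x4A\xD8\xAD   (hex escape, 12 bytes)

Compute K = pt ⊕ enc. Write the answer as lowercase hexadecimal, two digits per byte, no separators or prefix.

6cbf6d97f3e2ef9fe41ef882

Since enc = pt ⊕ K, XORing both sides with pt gives K = pt ⊕ enc.
byte 0: 46 ^ 2a = 6c
byte 1: 72 ^ cd = bf
byte 2: 6f ^ 02 = 6d
byte 3: 6d ^ fa = 97
byte 4: 3a ^ c9 = f3
byte 5: 20 ^ c2 = e2
byte 6: 20 ^ cf = ef
byte 7: 47 ^ d8 = 9f
byte 8: 45 ^ a1 = e4
byte 9: 54 ^ 4a = 1e
byte 10: 20 ^ d8 = f8
byte 11: 2f ^ ad = 82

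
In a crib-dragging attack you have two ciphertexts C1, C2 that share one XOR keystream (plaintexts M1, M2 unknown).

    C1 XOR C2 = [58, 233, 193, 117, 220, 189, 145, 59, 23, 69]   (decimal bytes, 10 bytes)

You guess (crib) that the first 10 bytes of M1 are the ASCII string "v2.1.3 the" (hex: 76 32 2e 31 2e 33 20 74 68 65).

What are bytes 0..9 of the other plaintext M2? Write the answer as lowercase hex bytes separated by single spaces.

Since C1 ⊕ C2 = M1 ⊕ M2, XORing with the guessed M1 bytes yields the corresponding M2 bytes: M2 = (C1 ⊕ C2) ⊕ M1.
3a xor 76 = 4c
e9 xor 32 = db
c1 xor 2e = ef
75 xor 31 = 44
dc xor 2e = f2
bd xor 33 = 8e
91 xor 20 = b1
3b xor 74 = 4f
17 xor 68 = 7f
45 xor 65 = 20

4c db ef 44 f2 8e b1 4f 7f 20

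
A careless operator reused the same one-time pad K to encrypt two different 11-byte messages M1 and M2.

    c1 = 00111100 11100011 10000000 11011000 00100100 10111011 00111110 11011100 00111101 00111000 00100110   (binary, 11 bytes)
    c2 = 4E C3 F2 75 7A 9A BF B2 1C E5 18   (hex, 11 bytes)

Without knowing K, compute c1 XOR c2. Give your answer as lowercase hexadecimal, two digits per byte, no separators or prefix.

c1 ⊕ c2 = (M1 ⊕ K) ⊕ (M2 ⊕ K) = M1 ⊕ M2 — the shared key cancels under XOR.
byte 0: 00111100 ^ 01001110 = 01110010
byte 1: 11100011 ^ 11000011 = 00100000
byte 2: 10000000 ^ 11110010 = 01110010
byte 3: 11011000 ^ 01110101 = 10101101
byte 4: 00100100 ^ 01111010 = 01011110
byte 5: 10111011 ^ 10011010 = 00100001
byte 6: 00111110 ^ 10111111 = 10000001
byte 7: 11011100 ^ 10110010 = 01101110
byte 8: 00111101 ^ 00011100 = 00100001
byte 9: 00111000 ^ 11100101 = 11011101
byte 10: 00100110 ^ 00011000 = 00111110

722072ad5e21816e21dd3e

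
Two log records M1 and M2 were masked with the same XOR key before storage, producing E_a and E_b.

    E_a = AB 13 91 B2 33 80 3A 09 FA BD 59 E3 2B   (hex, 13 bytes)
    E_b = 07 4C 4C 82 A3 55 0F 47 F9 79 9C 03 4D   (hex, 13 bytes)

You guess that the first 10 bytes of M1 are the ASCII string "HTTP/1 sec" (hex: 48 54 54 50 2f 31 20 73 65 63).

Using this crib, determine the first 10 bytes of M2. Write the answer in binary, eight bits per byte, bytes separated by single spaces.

First, E_a ⊕ E_b = (M1 ⊕ K) ⊕ (M2 ⊕ K) = M1 ⊕ M2, so the key drops out. Then M2 = (M1 ⊕ M2) ⊕ M1 over the first 10 bytes.
byte 0: (ab xor 07) xor 48 = ac xor 48 = e4
byte 1: (13 xor 4c) xor 54 = 5f xor 54 = 0b
byte 2: (91 xor 4c) xor 54 = dd xor 54 = 89
byte 3: (b2 xor 82) xor 50 = 30 xor 50 = 60
byte 4: (33 xor a3) xor 2f = 90 xor 2f = bf
byte 5: (80 xor 55) xor 31 = d5 xor 31 = e4
byte 6: (3a xor 0f) xor 20 = 35 xor 20 = 15
byte 7: (09 xor 47) xor 73 = 4e xor 73 = 3d
byte 8: (fa xor f9) xor 65 = 03 xor 65 = 66
byte 9: (bd xor 79) xor 63 = c4 xor 63 = a7

11100100 00001011 10001001 01100000 10111111 11100100 00010101 00111101 01100110 10100111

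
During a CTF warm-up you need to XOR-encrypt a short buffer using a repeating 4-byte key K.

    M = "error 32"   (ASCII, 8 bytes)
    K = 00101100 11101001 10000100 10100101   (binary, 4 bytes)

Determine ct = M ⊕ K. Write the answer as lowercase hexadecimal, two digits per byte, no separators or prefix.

The 4-byte key repeats, so the effective keystream is 2c e9 84 a5 2c e9 84 a5.
byte 0: 65 ^ 2c = 49
byte 1: 72 ^ e9 = 9b
byte 2: 72 ^ 84 = f6
byte 3: 6f ^ a5 = ca
byte 4: 72 ^ 2c = 5e
byte 5: 20 ^ e9 = c9
byte 6: 33 ^ 84 = b7
byte 7: 32 ^ a5 = 97

499bf6ca5ec9b797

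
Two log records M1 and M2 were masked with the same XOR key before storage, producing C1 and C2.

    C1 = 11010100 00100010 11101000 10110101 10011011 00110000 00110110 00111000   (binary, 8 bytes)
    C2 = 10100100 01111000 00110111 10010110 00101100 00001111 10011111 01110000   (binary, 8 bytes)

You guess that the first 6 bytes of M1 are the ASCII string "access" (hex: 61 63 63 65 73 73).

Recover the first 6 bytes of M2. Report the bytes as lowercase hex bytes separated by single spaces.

11 39 bc 46 c4 4c

First, C1 ⊕ C2 = (M1 ⊕ K) ⊕ (M2 ⊕ K) = M1 ⊕ M2, so the key drops out. Then M2 = (M1 ⊕ M2) ⊕ M1 over the first 6 bytes.
byte 0: (d4 ^ a4) ^ 61 = 70 ^ 61 = 11
byte 1: (22 ^ 78) ^ 63 = 5a ^ 63 = 39
byte 2: (e8 ^ 37) ^ 63 = df ^ 63 = bc
byte 3: (b5 ^ 96) ^ 65 = 23 ^ 65 = 46
byte 4: (9b ^ 2c) ^ 73 = b7 ^ 73 = c4
byte 5: (30 ^ 0f) ^ 73 = 3f ^ 73 = 4c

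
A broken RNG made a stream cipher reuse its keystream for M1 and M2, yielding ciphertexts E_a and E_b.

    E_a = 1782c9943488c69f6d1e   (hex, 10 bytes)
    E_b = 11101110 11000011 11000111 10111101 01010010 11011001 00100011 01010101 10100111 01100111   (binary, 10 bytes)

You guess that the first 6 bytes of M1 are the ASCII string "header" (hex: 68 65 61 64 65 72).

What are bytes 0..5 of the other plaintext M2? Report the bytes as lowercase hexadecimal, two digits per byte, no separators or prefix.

91246f4d0323

First, E_a ⊕ E_b = (M1 ⊕ K) ⊕ (M2 ⊕ K) = M1 ⊕ M2, so the key drops out. Then M2 = (M1 ⊕ M2) ⊕ M1 over the first 6 bytes.
byte 0: (17 XOR ee) XOR 68 = f9 XOR 68 = 91
byte 1: (82 XOR c3) XOR 65 = 41 XOR 65 = 24
byte 2: (c9 XOR c7) XOR 61 = 0e XOR 61 = 6f
byte 3: (94 XOR bd) XOR 64 = 29 XOR 64 = 4d
byte 4: (34 XOR 52) XOR 65 = 66 XOR 65 = 03
byte 5: (88 XOR d9) XOR 72 = 51 XOR 72 = 23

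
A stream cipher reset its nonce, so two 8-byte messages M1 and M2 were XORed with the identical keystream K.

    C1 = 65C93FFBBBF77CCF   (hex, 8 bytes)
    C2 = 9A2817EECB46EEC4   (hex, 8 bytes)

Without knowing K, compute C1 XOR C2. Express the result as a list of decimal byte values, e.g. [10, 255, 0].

[255, 225, 40, 21, 112, 177, 146, 11]

C1 ⊕ C2 = (M1 ⊕ K) ⊕ (M2 ⊕ K) = M1 ⊕ M2 — the shared key cancels under XOR.
101 xor 154 = 255
201 xor  40 = 225
 63 xor  23 =  40
251 xor 238 =  21
187 xor 203 = 112
247 xor  70 = 177
124 xor 238 = 146
207 xor 196 =  11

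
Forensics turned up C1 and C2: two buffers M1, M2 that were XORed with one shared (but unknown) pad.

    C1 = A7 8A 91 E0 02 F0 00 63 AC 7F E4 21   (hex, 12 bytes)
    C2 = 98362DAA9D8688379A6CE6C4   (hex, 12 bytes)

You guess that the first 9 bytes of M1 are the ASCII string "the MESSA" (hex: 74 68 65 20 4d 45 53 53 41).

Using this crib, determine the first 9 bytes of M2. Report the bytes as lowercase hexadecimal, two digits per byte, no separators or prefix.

4bd4d96ad233db0777

First, C1 ⊕ C2 = (M1 ⊕ K) ⊕ (M2 ⊕ K) = M1 ⊕ M2, so the key drops out. Then M2 = (M1 ⊕ M2) ⊕ M1 over the first 9 bytes.
byte 0: (a7 ^ 98) ^ 74 = 3f ^ 74 = 4b
byte 1: (8a ^ 36) ^ 68 = bc ^ 68 = d4
byte 2: (91 ^ 2d) ^ 65 = bc ^ 65 = d9
byte 3: (e0 ^ aa) ^ 20 = 4a ^ 20 = 6a
byte 4: (02 ^ 9d) ^ 4d = 9f ^ 4d = d2
byte 5: (f0 ^ 86) ^ 45 = 76 ^ 45 = 33
byte 6: (00 ^ 88) ^ 53 = 88 ^ 53 = db
byte 7: (63 ^ 37) ^ 53 = 54 ^ 53 = 07
byte 8: (ac ^ 9a) ^ 41 = 36 ^ 41 = 77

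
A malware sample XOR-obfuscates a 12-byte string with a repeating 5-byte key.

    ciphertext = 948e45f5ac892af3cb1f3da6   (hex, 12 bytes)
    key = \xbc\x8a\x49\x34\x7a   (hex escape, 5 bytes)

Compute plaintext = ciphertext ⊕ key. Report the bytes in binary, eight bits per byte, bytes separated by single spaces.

The 5-byte key repeats, so the effective keystream is bc 8a 49 34 7a bc 8a 49 34 7a bc 8a.
byte 0: 94 ⊕ bc = 28
byte 1: 8e ⊕ 8a = 04
byte 2: 45 ⊕ 49 = 0c
byte 3: f5 ⊕ 34 = c1
byte 4: ac ⊕ 7a = d6
byte 5: 89 ⊕ bc = 35
byte 6: 2a ⊕ 8a = a0
byte 7: f3 ⊕ 49 = ba
byte 8: cb ⊕ 34 = ff
byte 9: 1f ⊕ 7a = 65
byte 10: 3d ⊕ bc = 81
byte 11: a6 ⊕ 8a = 2c

00101000 00000100 00001100 11000001 11010110 00110101 10100000 10111010 11111111 01100101 10000001 00101100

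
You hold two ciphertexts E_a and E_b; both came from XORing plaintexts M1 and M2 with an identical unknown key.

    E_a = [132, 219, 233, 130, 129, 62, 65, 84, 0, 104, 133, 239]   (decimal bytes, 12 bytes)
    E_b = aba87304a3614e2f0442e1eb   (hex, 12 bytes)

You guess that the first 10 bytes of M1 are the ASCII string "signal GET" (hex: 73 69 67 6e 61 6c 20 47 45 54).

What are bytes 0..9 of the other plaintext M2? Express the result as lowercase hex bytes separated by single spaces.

5c 1a fd e8 43 33 2f 3c 41 7e

First, E_a ⊕ E_b = (M1 ⊕ K) ⊕ (M2 ⊕ K) = M1 ⊕ M2, so the key drops out. Then M2 = (M1 ⊕ M2) ⊕ M1 over the first 10 bytes.
byte 0: (84 xor ab) xor 73 = 2f xor 73 = 5c
byte 1: (db xor a8) xor 69 = 73 xor 69 = 1a
byte 2: (e9 xor 73) xor 67 = 9a xor 67 = fd
byte 3: (82 xor 04) xor 6e = 86 xor 6e = e8
byte 4: (81 xor a3) xor 61 = 22 xor 61 = 43
byte 5: (3e xor 61) xor 6c = 5f xor 6c = 33
byte 6: (41 xor 4e) xor 20 = 0f xor 20 = 2f
byte 7: (54 xor 2f) xor 47 = 7b xor 47 = 3c
byte 8: (00 xor 04) xor 45 = 04 xor 45 = 41
byte 9: (68 xor 42) xor 54 = 2a xor 54 = 7e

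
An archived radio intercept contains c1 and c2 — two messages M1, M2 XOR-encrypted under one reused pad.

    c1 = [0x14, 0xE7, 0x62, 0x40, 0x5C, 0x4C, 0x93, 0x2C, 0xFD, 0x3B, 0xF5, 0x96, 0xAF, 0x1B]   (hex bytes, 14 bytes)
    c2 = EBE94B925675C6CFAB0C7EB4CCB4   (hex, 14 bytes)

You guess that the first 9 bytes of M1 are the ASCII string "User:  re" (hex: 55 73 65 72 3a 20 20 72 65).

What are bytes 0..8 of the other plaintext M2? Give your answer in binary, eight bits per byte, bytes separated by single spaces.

First, c1 ⊕ c2 = (M1 ⊕ K) ⊕ (M2 ⊕ K) = M1 ⊕ M2, so the key drops out. Then M2 = (M1 ⊕ M2) ⊕ M1 over the first 9 bytes.
byte 0: (14 ⊕ eb) ⊕ 55 = ff ⊕ 55 = aa
byte 1: (e7 ⊕ e9) ⊕ 73 = 0e ⊕ 73 = 7d
byte 2: (62 ⊕ 4b) ⊕ 65 = 29 ⊕ 65 = 4c
byte 3: (40 ⊕ 92) ⊕ 72 = d2 ⊕ 72 = a0
byte 4: (5c ⊕ 56) ⊕ 3a = 0a ⊕ 3a = 30
byte 5: (4c ⊕ 75) ⊕ 20 = 39 ⊕ 20 = 19
byte 6: (93 ⊕ c6) ⊕ 20 = 55 ⊕ 20 = 75
byte 7: (2c ⊕ cf) ⊕ 72 = e3 ⊕ 72 = 91
byte 8: (fd ⊕ ab) ⊕ 65 = 56 ⊕ 65 = 33

10101010 01111101 01001100 10100000 00110000 00011001 01110101 10010001 00110011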